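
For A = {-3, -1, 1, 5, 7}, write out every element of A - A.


A - A = {a - a' : a, a' ∈ A}.
Compute a - a' for each ordered pair (a, a'):
a = -3: -3--3=0, -3--1=-2, -3-1=-4, -3-5=-8, -3-7=-10
a = -1: -1--3=2, -1--1=0, -1-1=-2, -1-5=-6, -1-7=-8
a = 1: 1--3=4, 1--1=2, 1-1=0, 1-5=-4, 1-7=-6
a = 5: 5--3=8, 5--1=6, 5-1=4, 5-5=0, 5-7=-2
a = 7: 7--3=10, 7--1=8, 7-1=6, 7-5=2, 7-7=0
Collecting distinct values (and noting 0 appears from a-a):
A - A = {-10, -8, -6, -4, -2, 0, 2, 4, 6, 8, 10}
|A - A| = 11

A - A = {-10, -8, -6, -4, -2, 0, 2, 4, 6, 8, 10}


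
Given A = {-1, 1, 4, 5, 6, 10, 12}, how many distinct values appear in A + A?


A + A = {a + a' : a, a' ∈ A}; |A| = 7.
General bounds: 2|A| - 1 ≤ |A + A| ≤ |A|(|A|+1)/2, i.e. 13 ≤ |A + A| ≤ 28.
Lower bound 2|A|-1 is attained iff A is an arithmetic progression.
Enumerate sums a + a' for a ≤ a' (symmetric, so this suffices):
a = -1: -1+-1=-2, -1+1=0, -1+4=3, -1+5=4, -1+6=5, -1+10=9, -1+12=11
a = 1: 1+1=2, 1+4=5, 1+5=6, 1+6=7, 1+10=11, 1+12=13
a = 4: 4+4=8, 4+5=9, 4+6=10, 4+10=14, 4+12=16
a = 5: 5+5=10, 5+6=11, 5+10=15, 5+12=17
a = 6: 6+6=12, 6+10=16, 6+12=18
a = 10: 10+10=20, 10+12=22
a = 12: 12+12=24
Distinct sums: {-2, 0, 2, 3, 4, 5, 6, 7, 8, 9, 10, 11, 12, 13, 14, 15, 16, 17, 18, 20, 22, 24}
|A + A| = 22

|A + A| = 22


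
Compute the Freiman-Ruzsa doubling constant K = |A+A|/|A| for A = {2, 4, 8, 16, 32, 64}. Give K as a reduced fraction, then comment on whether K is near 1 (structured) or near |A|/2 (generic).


|A| = 6.
Compute A + A by enumerating all 36 pairs.
A + A = {4, 6, 8, 10, 12, 16, 18, 20, 24, 32, 34, 36, 40, 48, 64, 66, 68, 72, 80, 96, 128}, so |A + A| = 21.
K = |A + A| / |A| = 21/6 = 7/2 ≈ 3.5000.
Reference: AP of size 6 gives K = 11/6 ≈ 1.8333; a fully generic set of size 6 gives K ≈ 3.5000.

|A| = 6, |A + A| = 21, K = 21/6 = 7/2.


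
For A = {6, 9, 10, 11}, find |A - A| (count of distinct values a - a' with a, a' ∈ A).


A - A = {a - a' : a, a' ∈ A}; |A| = 4.
Bounds: 2|A|-1 ≤ |A - A| ≤ |A|² - |A| + 1, i.e. 7 ≤ |A - A| ≤ 13.
Note: 0 ∈ A - A always (from a - a). The set is symmetric: if d ∈ A - A then -d ∈ A - A.
Enumerate nonzero differences d = a - a' with a > a' (then include -d):
Positive differences: {1, 2, 3, 4, 5}
Full difference set: {0} ∪ (positive diffs) ∪ (negative diffs).
|A - A| = 1 + 2·5 = 11 (matches direct enumeration: 11).

|A - A| = 11


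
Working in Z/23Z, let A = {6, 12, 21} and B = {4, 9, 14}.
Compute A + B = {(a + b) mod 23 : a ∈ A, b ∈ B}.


Work in Z/23Z: reduce every sum a + b modulo 23.
Enumerate all 9 pairs:
a = 6: 6+4=10, 6+9=15, 6+14=20
a = 12: 12+4=16, 12+9=21, 12+14=3
a = 21: 21+4=2, 21+9=7, 21+14=12
Distinct residues collected: {2, 3, 7, 10, 12, 15, 16, 20, 21}
|A + B| = 9 (out of 23 total residues).

A + B = {2, 3, 7, 10, 12, 15, 16, 20, 21}


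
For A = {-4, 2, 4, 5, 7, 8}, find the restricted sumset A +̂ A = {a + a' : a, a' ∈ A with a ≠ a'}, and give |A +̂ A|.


Restricted sumset: A +̂ A = {a + a' : a ∈ A, a' ∈ A, a ≠ a'}.
Equivalently, take A + A and drop any sum 2a that is achievable ONLY as a + a for a ∈ A (i.e. sums representable only with equal summands).
Enumerate pairs (a, a') with a < a' (symmetric, so each unordered pair gives one sum; this covers all a ≠ a'):
  -4 + 2 = -2
  -4 + 4 = 0
  -4 + 5 = 1
  -4 + 7 = 3
  -4 + 8 = 4
  2 + 4 = 6
  2 + 5 = 7
  2 + 7 = 9
  2 + 8 = 10
  4 + 5 = 9
  4 + 7 = 11
  4 + 8 = 12
  5 + 7 = 12
  5 + 8 = 13
  7 + 8 = 15
Collected distinct sums: {-2, 0, 1, 3, 4, 6, 7, 9, 10, 11, 12, 13, 15}
|A +̂ A| = 13
(Reference bound: |A +̂ A| ≥ 2|A| - 3 for |A| ≥ 2, with |A| = 6 giving ≥ 9.)

|A +̂ A| = 13


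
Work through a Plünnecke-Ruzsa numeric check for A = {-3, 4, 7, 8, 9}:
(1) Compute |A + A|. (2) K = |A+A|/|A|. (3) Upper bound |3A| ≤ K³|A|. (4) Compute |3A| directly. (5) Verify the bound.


|A| = 5.
Step 1: Compute A + A by enumerating all 25 pairs.
A + A = {-6, 1, 4, 5, 6, 8, 11, 12, 13, 14, 15, 16, 17, 18}, so |A + A| = 14.
Step 2: Doubling constant K = |A + A|/|A| = 14/5 = 14/5 ≈ 2.8000.
Step 3: Plünnecke-Ruzsa gives |3A| ≤ K³·|A| = (2.8000)³ · 5 ≈ 109.7600.
Step 4: Compute 3A = A + A + A directly by enumerating all triples (a,b,c) ∈ A³; |3A| = 26.
Step 5: Check 26 ≤ 109.7600? Yes ✓.

K = 14/5, Plünnecke-Ruzsa bound K³|A| ≈ 109.7600, |3A| = 26, inequality holds.


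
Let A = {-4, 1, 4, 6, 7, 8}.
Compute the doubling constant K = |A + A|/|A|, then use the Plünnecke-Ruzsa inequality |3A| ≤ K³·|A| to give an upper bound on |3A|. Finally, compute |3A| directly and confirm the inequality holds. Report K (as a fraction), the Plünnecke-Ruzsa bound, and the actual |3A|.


|A| = 6.
Step 1: Compute A + A by enumerating all 36 pairs.
A + A = {-8, -3, 0, 2, 3, 4, 5, 7, 8, 9, 10, 11, 12, 13, 14, 15, 16}, so |A + A| = 17.
Step 2: Doubling constant K = |A + A|/|A| = 17/6 = 17/6 ≈ 2.8333.
Step 3: Plünnecke-Ruzsa gives |3A| ≤ K³·|A| = (2.8333)³ · 6 ≈ 136.4722.
Step 4: Compute 3A = A + A + A directly by enumerating all triples (a,b,c) ∈ A³; |3A| = 29.
Step 5: Check 29 ≤ 136.4722? Yes ✓.

K = 17/6, Plünnecke-Ruzsa bound K³|A| ≈ 136.4722, |3A| = 29, inequality holds.


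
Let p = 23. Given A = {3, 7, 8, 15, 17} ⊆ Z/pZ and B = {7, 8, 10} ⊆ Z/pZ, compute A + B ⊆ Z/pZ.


Work in Z/23Z: reduce every sum a + b modulo 23.
Enumerate all 15 pairs:
a = 3: 3+7=10, 3+8=11, 3+10=13
a = 7: 7+7=14, 7+8=15, 7+10=17
a = 8: 8+7=15, 8+8=16, 8+10=18
a = 15: 15+7=22, 15+8=0, 15+10=2
a = 17: 17+7=1, 17+8=2, 17+10=4
Distinct residues collected: {0, 1, 2, 4, 10, 11, 13, 14, 15, 16, 17, 18, 22}
|A + B| = 13 (out of 23 total residues).

A + B = {0, 1, 2, 4, 10, 11, 13, 14, 15, 16, 17, 18, 22}


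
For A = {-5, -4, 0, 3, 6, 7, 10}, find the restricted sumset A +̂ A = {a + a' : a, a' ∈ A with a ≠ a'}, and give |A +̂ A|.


Restricted sumset: A +̂ A = {a + a' : a ∈ A, a' ∈ A, a ≠ a'}.
Equivalently, take A + A and drop any sum 2a that is achievable ONLY as a + a for a ∈ A (i.e. sums representable only with equal summands).
Enumerate pairs (a, a') with a < a' (symmetric, so each unordered pair gives one sum; this covers all a ≠ a'):
  -5 + -4 = -9
  -5 + 0 = -5
  -5 + 3 = -2
  -5 + 6 = 1
  -5 + 7 = 2
  -5 + 10 = 5
  -4 + 0 = -4
  -4 + 3 = -1
  -4 + 6 = 2
  -4 + 7 = 3
  -4 + 10 = 6
  0 + 3 = 3
  0 + 6 = 6
  0 + 7 = 7
  0 + 10 = 10
  3 + 6 = 9
  3 + 7 = 10
  3 + 10 = 13
  6 + 7 = 13
  6 + 10 = 16
  7 + 10 = 17
Collected distinct sums: {-9, -5, -4, -2, -1, 1, 2, 3, 5, 6, 7, 9, 10, 13, 16, 17}
|A +̂ A| = 16
(Reference bound: |A +̂ A| ≥ 2|A| - 3 for |A| ≥ 2, with |A| = 7 giving ≥ 11.)

|A +̂ A| = 16


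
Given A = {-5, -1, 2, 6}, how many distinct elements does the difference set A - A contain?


A - A = {a - a' : a, a' ∈ A}; |A| = 4.
Bounds: 2|A|-1 ≤ |A - A| ≤ |A|² - |A| + 1, i.e. 7 ≤ |A - A| ≤ 13.
Note: 0 ∈ A - A always (from a - a). The set is symmetric: if d ∈ A - A then -d ∈ A - A.
Enumerate nonzero differences d = a - a' with a > a' (then include -d):
Positive differences: {3, 4, 7, 11}
Full difference set: {0} ∪ (positive diffs) ∪ (negative diffs).
|A - A| = 1 + 2·4 = 9 (matches direct enumeration: 9).

|A - A| = 9


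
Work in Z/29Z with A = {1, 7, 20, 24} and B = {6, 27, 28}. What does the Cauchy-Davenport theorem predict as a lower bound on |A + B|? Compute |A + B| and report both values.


Cauchy-Davenport: |A + B| ≥ min(p, |A| + |B| - 1) for A, B nonempty in Z/pZ.
|A| = 4, |B| = 3, p = 29.
CD lower bound = min(29, 4 + 3 - 1) = min(29, 6) = 6.
Compute A + B mod 29 directly:
a = 1: 1+6=7, 1+27=28, 1+28=0
a = 7: 7+6=13, 7+27=5, 7+28=6
a = 20: 20+6=26, 20+27=18, 20+28=19
a = 24: 24+6=1, 24+27=22, 24+28=23
A + B = {0, 1, 5, 6, 7, 13, 18, 19, 22, 23, 26, 28}, so |A + B| = 12.
Verify: 12 ≥ 6? Yes ✓.

CD lower bound = 6, actual |A + B| = 12.


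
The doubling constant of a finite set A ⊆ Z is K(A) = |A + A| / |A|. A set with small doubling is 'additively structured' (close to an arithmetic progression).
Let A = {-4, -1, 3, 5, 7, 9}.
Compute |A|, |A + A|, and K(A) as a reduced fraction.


|A| = 6.
Compute A + A by enumerating all 36 pairs.
A + A = {-8, -5, -2, -1, 1, 2, 3, 4, 5, 6, 8, 10, 12, 14, 16, 18}, so |A + A| = 16.
K = |A + A| / |A| = 16/6 = 8/3 ≈ 2.6667.
Reference: AP of size 6 gives K = 11/6 ≈ 1.8333; a fully generic set of size 6 gives K ≈ 3.5000.

|A| = 6, |A + A| = 16, K = 16/6 = 8/3.


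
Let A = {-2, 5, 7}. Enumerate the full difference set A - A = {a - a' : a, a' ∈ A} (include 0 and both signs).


A - A = {a - a' : a, a' ∈ A}.
Compute a - a' for each ordered pair (a, a'):
a = -2: -2--2=0, -2-5=-7, -2-7=-9
a = 5: 5--2=7, 5-5=0, 5-7=-2
a = 7: 7--2=9, 7-5=2, 7-7=0
Collecting distinct values (and noting 0 appears from a-a):
A - A = {-9, -7, -2, 0, 2, 7, 9}
|A - A| = 7

A - A = {-9, -7, -2, 0, 2, 7, 9}


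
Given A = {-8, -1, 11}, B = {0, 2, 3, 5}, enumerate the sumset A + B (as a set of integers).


A + B = {a + b : a ∈ A, b ∈ B}.
Enumerate all |A|·|B| = 3·4 = 12 pairs (a, b) and collect distinct sums.
a = -8: -8+0=-8, -8+2=-6, -8+3=-5, -8+5=-3
a = -1: -1+0=-1, -1+2=1, -1+3=2, -1+5=4
a = 11: 11+0=11, 11+2=13, 11+3=14, 11+5=16
Collecting distinct sums: A + B = {-8, -6, -5, -3, -1, 1, 2, 4, 11, 13, 14, 16}
|A + B| = 12

A + B = {-8, -6, -5, -3, -1, 1, 2, 4, 11, 13, 14, 16}


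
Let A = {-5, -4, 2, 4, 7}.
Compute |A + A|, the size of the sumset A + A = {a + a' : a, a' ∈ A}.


A + A = {a + a' : a, a' ∈ A}; |A| = 5.
General bounds: 2|A| - 1 ≤ |A + A| ≤ |A|(|A|+1)/2, i.e. 9 ≤ |A + A| ≤ 15.
Lower bound 2|A|-1 is attained iff A is an arithmetic progression.
Enumerate sums a + a' for a ≤ a' (symmetric, so this suffices):
a = -5: -5+-5=-10, -5+-4=-9, -5+2=-3, -5+4=-1, -5+7=2
a = -4: -4+-4=-8, -4+2=-2, -4+4=0, -4+7=3
a = 2: 2+2=4, 2+4=6, 2+7=9
a = 4: 4+4=8, 4+7=11
a = 7: 7+7=14
Distinct sums: {-10, -9, -8, -3, -2, -1, 0, 2, 3, 4, 6, 8, 9, 11, 14}
|A + A| = 15

|A + A| = 15


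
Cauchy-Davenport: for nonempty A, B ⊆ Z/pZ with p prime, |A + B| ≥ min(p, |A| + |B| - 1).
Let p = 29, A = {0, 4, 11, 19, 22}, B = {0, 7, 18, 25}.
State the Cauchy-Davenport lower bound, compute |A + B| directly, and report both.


Cauchy-Davenport: |A + B| ≥ min(p, |A| + |B| - 1) for A, B nonempty in Z/pZ.
|A| = 5, |B| = 4, p = 29.
CD lower bound = min(29, 5 + 4 - 1) = min(29, 8) = 8.
Compute A + B mod 29 directly:
a = 0: 0+0=0, 0+7=7, 0+18=18, 0+25=25
a = 4: 4+0=4, 4+7=11, 4+18=22, 4+25=0
a = 11: 11+0=11, 11+7=18, 11+18=0, 11+25=7
a = 19: 19+0=19, 19+7=26, 19+18=8, 19+25=15
a = 22: 22+0=22, 22+7=0, 22+18=11, 22+25=18
A + B = {0, 4, 7, 8, 11, 15, 18, 19, 22, 25, 26}, so |A + B| = 11.
Verify: 11 ≥ 8? Yes ✓.

CD lower bound = 8, actual |A + B| = 11.


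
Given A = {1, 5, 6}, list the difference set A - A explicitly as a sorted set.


A - A = {a - a' : a, a' ∈ A}.
Compute a - a' for each ordered pair (a, a'):
a = 1: 1-1=0, 1-5=-4, 1-6=-5
a = 5: 5-1=4, 5-5=0, 5-6=-1
a = 6: 6-1=5, 6-5=1, 6-6=0
Collecting distinct values (and noting 0 appears from a-a):
A - A = {-5, -4, -1, 0, 1, 4, 5}
|A - A| = 7

A - A = {-5, -4, -1, 0, 1, 4, 5}


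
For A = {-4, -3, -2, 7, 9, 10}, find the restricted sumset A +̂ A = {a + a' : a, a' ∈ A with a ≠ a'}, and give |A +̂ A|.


Restricted sumset: A +̂ A = {a + a' : a ∈ A, a' ∈ A, a ≠ a'}.
Equivalently, take A + A and drop any sum 2a that is achievable ONLY as a + a for a ∈ A (i.e. sums representable only with equal summands).
Enumerate pairs (a, a') with a < a' (symmetric, so each unordered pair gives one sum; this covers all a ≠ a'):
  -4 + -3 = -7
  -4 + -2 = -6
  -4 + 7 = 3
  -4 + 9 = 5
  -4 + 10 = 6
  -3 + -2 = -5
  -3 + 7 = 4
  -3 + 9 = 6
  -3 + 10 = 7
  -2 + 7 = 5
  -2 + 9 = 7
  -2 + 10 = 8
  7 + 9 = 16
  7 + 10 = 17
  9 + 10 = 19
Collected distinct sums: {-7, -6, -5, 3, 4, 5, 6, 7, 8, 16, 17, 19}
|A +̂ A| = 12
(Reference bound: |A +̂ A| ≥ 2|A| - 3 for |A| ≥ 2, with |A| = 6 giving ≥ 9.)

|A +̂ A| = 12


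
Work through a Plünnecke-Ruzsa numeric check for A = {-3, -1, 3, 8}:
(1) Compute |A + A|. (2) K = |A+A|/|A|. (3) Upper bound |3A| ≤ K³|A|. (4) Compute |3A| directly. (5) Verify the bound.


|A| = 4.
Step 1: Compute A + A by enumerating all 16 pairs.
A + A = {-6, -4, -2, 0, 2, 5, 6, 7, 11, 16}, so |A + A| = 10.
Step 2: Doubling constant K = |A + A|/|A| = 10/4 = 10/4 ≈ 2.5000.
Step 3: Plünnecke-Ruzsa gives |3A| ≤ K³·|A| = (2.5000)³ · 4 ≈ 62.5000.
Step 4: Compute 3A = A + A + A directly by enumerating all triples (a,b,c) ∈ A³; |3A| = 19.
Step 5: Check 19 ≤ 62.5000? Yes ✓.

K = 10/4, Plünnecke-Ruzsa bound K³|A| ≈ 62.5000, |3A| = 19, inequality holds.


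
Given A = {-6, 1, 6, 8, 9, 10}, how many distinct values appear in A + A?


A + A = {a + a' : a, a' ∈ A}; |A| = 6.
General bounds: 2|A| - 1 ≤ |A + A| ≤ |A|(|A|+1)/2, i.e. 11 ≤ |A + A| ≤ 21.
Lower bound 2|A|-1 is attained iff A is an arithmetic progression.
Enumerate sums a + a' for a ≤ a' (symmetric, so this suffices):
a = -6: -6+-6=-12, -6+1=-5, -6+6=0, -6+8=2, -6+9=3, -6+10=4
a = 1: 1+1=2, 1+6=7, 1+8=9, 1+9=10, 1+10=11
a = 6: 6+6=12, 6+8=14, 6+9=15, 6+10=16
a = 8: 8+8=16, 8+9=17, 8+10=18
a = 9: 9+9=18, 9+10=19
a = 10: 10+10=20
Distinct sums: {-12, -5, 0, 2, 3, 4, 7, 9, 10, 11, 12, 14, 15, 16, 17, 18, 19, 20}
|A + A| = 18

|A + A| = 18


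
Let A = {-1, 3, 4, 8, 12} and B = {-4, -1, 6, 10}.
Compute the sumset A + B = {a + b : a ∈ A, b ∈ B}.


A + B = {a + b : a ∈ A, b ∈ B}.
Enumerate all |A|·|B| = 5·4 = 20 pairs (a, b) and collect distinct sums.
a = -1: -1+-4=-5, -1+-1=-2, -1+6=5, -1+10=9
a = 3: 3+-4=-1, 3+-1=2, 3+6=9, 3+10=13
a = 4: 4+-4=0, 4+-1=3, 4+6=10, 4+10=14
a = 8: 8+-4=4, 8+-1=7, 8+6=14, 8+10=18
a = 12: 12+-4=8, 12+-1=11, 12+6=18, 12+10=22
Collecting distinct sums: A + B = {-5, -2, -1, 0, 2, 3, 4, 5, 7, 8, 9, 10, 11, 13, 14, 18, 22}
|A + B| = 17

A + B = {-5, -2, -1, 0, 2, 3, 4, 5, 7, 8, 9, 10, 11, 13, 14, 18, 22}


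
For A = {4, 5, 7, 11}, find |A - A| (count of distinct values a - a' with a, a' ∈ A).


A - A = {a - a' : a, a' ∈ A}; |A| = 4.
Bounds: 2|A|-1 ≤ |A - A| ≤ |A|² - |A| + 1, i.e. 7 ≤ |A - A| ≤ 13.
Note: 0 ∈ A - A always (from a - a). The set is symmetric: if d ∈ A - A then -d ∈ A - A.
Enumerate nonzero differences d = a - a' with a > a' (then include -d):
Positive differences: {1, 2, 3, 4, 6, 7}
Full difference set: {0} ∪ (positive diffs) ∪ (negative diffs).
|A - A| = 1 + 2·6 = 13 (matches direct enumeration: 13).

|A - A| = 13


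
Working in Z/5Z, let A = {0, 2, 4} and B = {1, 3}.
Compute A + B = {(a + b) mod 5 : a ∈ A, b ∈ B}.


Work in Z/5Z: reduce every sum a + b modulo 5.
Enumerate all 6 pairs:
a = 0: 0+1=1, 0+3=3
a = 2: 2+1=3, 2+3=0
a = 4: 4+1=0, 4+3=2
Distinct residues collected: {0, 1, 2, 3}
|A + B| = 4 (out of 5 total residues).

A + B = {0, 1, 2, 3}


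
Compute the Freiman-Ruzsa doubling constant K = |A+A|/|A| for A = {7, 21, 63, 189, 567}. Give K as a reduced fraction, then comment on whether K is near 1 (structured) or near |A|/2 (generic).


|A| = 5.
Compute A + A by enumerating all 25 pairs.
A + A = {14, 28, 42, 70, 84, 126, 196, 210, 252, 378, 574, 588, 630, 756, 1134}, so |A + A| = 15.
K = |A + A| / |A| = 15/5 = 3/1 ≈ 3.0000.
Reference: AP of size 5 gives K = 9/5 ≈ 1.8000; a fully generic set of size 5 gives K ≈ 3.0000.

|A| = 5, |A + A| = 15, K = 15/5 = 3/1.


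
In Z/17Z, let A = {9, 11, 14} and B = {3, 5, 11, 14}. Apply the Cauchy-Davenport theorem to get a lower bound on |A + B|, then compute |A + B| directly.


Cauchy-Davenport: |A + B| ≥ min(p, |A| + |B| - 1) for A, B nonempty in Z/pZ.
|A| = 3, |B| = 4, p = 17.
CD lower bound = min(17, 3 + 4 - 1) = min(17, 6) = 6.
Compute A + B mod 17 directly:
a = 9: 9+3=12, 9+5=14, 9+11=3, 9+14=6
a = 11: 11+3=14, 11+5=16, 11+11=5, 11+14=8
a = 14: 14+3=0, 14+5=2, 14+11=8, 14+14=11
A + B = {0, 2, 3, 5, 6, 8, 11, 12, 14, 16}, so |A + B| = 10.
Verify: 10 ≥ 6? Yes ✓.

CD lower bound = 6, actual |A + B| = 10.


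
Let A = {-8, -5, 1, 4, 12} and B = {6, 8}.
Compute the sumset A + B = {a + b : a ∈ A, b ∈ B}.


A + B = {a + b : a ∈ A, b ∈ B}.
Enumerate all |A|·|B| = 5·2 = 10 pairs (a, b) and collect distinct sums.
a = -8: -8+6=-2, -8+8=0
a = -5: -5+6=1, -5+8=3
a = 1: 1+6=7, 1+8=9
a = 4: 4+6=10, 4+8=12
a = 12: 12+6=18, 12+8=20
Collecting distinct sums: A + B = {-2, 0, 1, 3, 7, 9, 10, 12, 18, 20}
|A + B| = 10

A + B = {-2, 0, 1, 3, 7, 9, 10, 12, 18, 20}


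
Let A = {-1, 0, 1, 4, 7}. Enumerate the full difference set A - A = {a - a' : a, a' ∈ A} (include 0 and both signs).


A - A = {a - a' : a, a' ∈ A}.
Compute a - a' for each ordered pair (a, a'):
a = -1: -1--1=0, -1-0=-1, -1-1=-2, -1-4=-5, -1-7=-8
a = 0: 0--1=1, 0-0=0, 0-1=-1, 0-4=-4, 0-7=-7
a = 1: 1--1=2, 1-0=1, 1-1=0, 1-4=-3, 1-7=-6
a = 4: 4--1=5, 4-0=4, 4-1=3, 4-4=0, 4-7=-3
a = 7: 7--1=8, 7-0=7, 7-1=6, 7-4=3, 7-7=0
Collecting distinct values (and noting 0 appears from a-a):
A - A = {-8, -7, -6, -5, -4, -3, -2, -1, 0, 1, 2, 3, 4, 5, 6, 7, 8}
|A - A| = 17

A - A = {-8, -7, -6, -5, -4, -3, -2, -1, 0, 1, 2, 3, 4, 5, 6, 7, 8}


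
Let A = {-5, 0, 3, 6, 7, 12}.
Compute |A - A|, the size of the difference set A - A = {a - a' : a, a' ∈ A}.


A - A = {a - a' : a, a' ∈ A}; |A| = 6.
Bounds: 2|A|-1 ≤ |A - A| ≤ |A|² - |A| + 1, i.e. 11 ≤ |A - A| ≤ 31.
Note: 0 ∈ A - A always (from a - a). The set is symmetric: if d ∈ A - A then -d ∈ A - A.
Enumerate nonzero differences d = a - a' with a > a' (then include -d):
Positive differences: {1, 3, 4, 5, 6, 7, 8, 9, 11, 12, 17}
Full difference set: {0} ∪ (positive diffs) ∪ (negative diffs).
|A - A| = 1 + 2·11 = 23 (matches direct enumeration: 23).

|A - A| = 23


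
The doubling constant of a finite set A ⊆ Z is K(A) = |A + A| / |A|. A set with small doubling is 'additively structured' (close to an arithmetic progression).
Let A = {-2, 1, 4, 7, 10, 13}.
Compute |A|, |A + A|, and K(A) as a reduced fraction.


|A| = 6.
Compute A + A by enumerating all 36 pairs.
A + A = {-4, -1, 2, 5, 8, 11, 14, 17, 20, 23, 26}, so |A + A| = 11.
K = |A + A| / |A| = 11/6 (already in lowest terms) ≈ 1.8333.
Reference: AP of size 6 gives K = 11/6 ≈ 1.8333; a fully generic set of size 6 gives K ≈ 3.5000.

|A| = 6, |A + A| = 11, K = 11/6.


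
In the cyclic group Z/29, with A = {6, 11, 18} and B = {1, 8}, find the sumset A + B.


Work in Z/29Z: reduce every sum a + b modulo 29.
Enumerate all 6 pairs:
a = 6: 6+1=7, 6+8=14
a = 11: 11+1=12, 11+8=19
a = 18: 18+1=19, 18+8=26
Distinct residues collected: {7, 12, 14, 19, 26}
|A + B| = 5 (out of 29 total residues).

A + B = {7, 12, 14, 19, 26}


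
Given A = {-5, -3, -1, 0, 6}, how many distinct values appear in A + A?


A + A = {a + a' : a, a' ∈ A}; |A| = 5.
General bounds: 2|A| - 1 ≤ |A + A| ≤ |A|(|A|+1)/2, i.e. 9 ≤ |A + A| ≤ 15.
Lower bound 2|A|-1 is attained iff A is an arithmetic progression.
Enumerate sums a + a' for a ≤ a' (symmetric, so this suffices):
a = -5: -5+-5=-10, -5+-3=-8, -5+-1=-6, -5+0=-5, -5+6=1
a = -3: -3+-3=-6, -3+-1=-4, -3+0=-3, -3+6=3
a = -1: -1+-1=-2, -1+0=-1, -1+6=5
a = 0: 0+0=0, 0+6=6
a = 6: 6+6=12
Distinct sums: {-10, -8, -6, -5, -4, -3, -2, -1, 0, 1, 3, 5, 6, 12}
|A + A| = 14

|A + A| = 14


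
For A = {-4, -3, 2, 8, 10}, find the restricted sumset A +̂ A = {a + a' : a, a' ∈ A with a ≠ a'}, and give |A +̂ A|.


Restricted sumset: A +̂ A = {a + a' : a ∈ A, a' ∈ A, a ≠ a'}.
Equivalently, take A + A and drop any sum 2a that is achievable ONLY as a + a for a ∈ A (i.e. sums representable only with equal summands).
Enumerate pairs (a, a') with a < a' (symmetric, so each unordered pair gives one sum; this covers all a ≠ a'):
  -4 + -3 = -7
  -4 + 2 = -2
  -4 + 8 = 4
  -4 + 10 = 6
  -3 + 2 = -1
  -3 + 8 = 5
  -3 + 10 = 7
  2 + 8 = 10
  2 + 10 = 12
  8 + 10 = 18
Collected distinct sums: {-7, -2, -1, 4, 5, 6, 7, 10, 12, 18}
|A +̂ A| = 10
(Reference bound: |A +̂ A| ≥ 2|A| - 3 for |A| ≥ 2, with |A| = 5 giving ≥ 7.)

|A +̂ A| = 10


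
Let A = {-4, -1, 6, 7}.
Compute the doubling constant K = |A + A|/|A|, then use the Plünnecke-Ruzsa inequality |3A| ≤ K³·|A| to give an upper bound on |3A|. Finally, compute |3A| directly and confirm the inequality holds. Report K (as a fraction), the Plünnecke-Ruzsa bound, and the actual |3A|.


|A| = 4.
Step 1: Compute A + A by enumerating all 16 pairs.
A + A = {-8, -5, -2, 2, 3, 5, 6, 12, 13, 14}, so |A + A| = 10.
Step 2: Doubling constant K = |A + A|/|A| = 10/4 = 10/4 ≈ 2.5000.
Step 3: Plünnecke-Ruzsa gives |3A| ≤ K³·|A| = (2.5000)³ · 4 ≈ 62.5000.
Step 4: Compute 3A = A + A + A directly by enumerating all triples (a,b,c) ∈ A³; |3A| = 20.
Step 5: Check 20 ≤ 62.5000? Yes ✓.

K = 10/4, Plünnecke-Ruzsa bound K³|A| ≈ 62.5000, |3A| = 20, inequality holds.


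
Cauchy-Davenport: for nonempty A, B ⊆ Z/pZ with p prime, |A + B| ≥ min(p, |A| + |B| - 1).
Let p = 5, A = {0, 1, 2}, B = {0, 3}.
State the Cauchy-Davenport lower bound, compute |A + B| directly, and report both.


Cauchy-Davenport: |A + B| ≥ min(p, |A| + |B| - 1) for A, B nonempty in Z/pZ.
|A| = 3, |B| = 2, p = 5.
CD lower bound = min(5, 3 + 2 - 1) = min(5, 4) = 4.
Compute A + B mod 5 directly:
a = 0: 0+0=0, 0+3=3
a = 1: 1+0=1, 1+3=4
a = 2: 2+0=2, 2+3=0
A + B = {0, 1, 2, 3, 4}, so |A + B| = 5.
Verify: 5 ≥ 4? Yes ✓.

CD lower bound = 4, actual |A + B| = 5.


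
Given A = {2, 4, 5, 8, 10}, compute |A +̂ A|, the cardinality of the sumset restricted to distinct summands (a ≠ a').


Restricted sumset: A +̂ A = {a + a' : a ∈ A, a' ∈ A, a ≠ a'}.
Equivalently, take A + A and drop any sum 2a that is achievable ONLY as a + a for a ∈ A (i.e. sums representable only with equal summands).
Enumerate pairs (a, a') with a < a' (symmetric, so each unordered pair gives one sum; this covers all a ≠ a'):
  2 + 4 = 6
  2 + 5 = 7
  2 + 8 = 10
  2 + 10 = 12
  4 + 5 = 9
  4 + 8 = 12
  4 + 10 = 14
  5 + 8 = 13
  5 + 10 = 15
  8 + 10 = 18
Collected distinct sums: {6, 7, 9, 10, 12, 13, 14, 15, 18}
|A +̂ A| = 9
(Reference bound: |A +̂ A| ≥ 2|A| - 3 for |A| ≥ 2, with |A| = 5 giving ≥ 7.)

|A +̂ A| = 9


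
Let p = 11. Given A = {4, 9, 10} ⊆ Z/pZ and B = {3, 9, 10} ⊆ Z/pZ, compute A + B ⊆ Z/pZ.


Work in Z/11Z: reduce every sum a + b modulo 11.
Enumerate all 9 pairs:
a = 4: 4+3=7, 4+9=2, 4+10=3
a = 9: 9+3=1, 9+9=7, 9+10=8
a = 10: 10+3=2, 10+9=8, 10+10=9
Distinct residues collected: {1, 2, 3, 7, 8, 9}
|A + B| = 6 (out of 11 total residues).

A + B = {1, 2, 3, 7, 8, 9}


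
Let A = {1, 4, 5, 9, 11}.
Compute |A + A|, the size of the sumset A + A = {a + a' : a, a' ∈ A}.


A + A = {a + a' : a, a' ∈ A}; |A| = 5.
General bounds: 2|A| - 1 ≤ |A + A| ≤ |A|(|A|+1)/2, i.e. 9 ≤ |A + A| ≤ 15.
Lower bound 2|A|-1 is attained iff A is an arithmetic progression.
Enumerate sums a + a' for a ≤ a' (symmetric, so this suffices):
a = 1: 1+1=2, 1+4=5, 1+5=6, 1+9=10, 1+11=12
a = 4: 4+4=8, 4+5=9, 4+9=13, 4+11=15
a = 5: 5+5=10, 5+9=14, 5+11=16
a = 9: 9+9=18, 9+11=20
a = 11: 11+11=22
Distinct sums: {2, 5, 6, 8, 9, 10, 12, 13, 14, 15, 16, 18, 20, 22}
|A + A| = 14

|A + A| = 14


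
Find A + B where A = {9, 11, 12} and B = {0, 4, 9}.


A + B = {a + b : a ∈ A, b ∈ B}.
Enumerate all |A|·|B| = 3·3 = 9 pairs (a, b) and collect distinct sums.
a = 9: 9+0=9, 9+4=13, 9+9=18
a = 11: 11+0=11, 11+4=15, 11+9=20
a = 12: 12+0=12, 12+4=16, 12+9=21
Collecting distinct sums: A + B = {9, 11, 12, 13, 15, 16, 18, 20, 21}
|A + B| = 9

A + B = {9, 11, 12, 13, 15, 16, 18, 20, 21}


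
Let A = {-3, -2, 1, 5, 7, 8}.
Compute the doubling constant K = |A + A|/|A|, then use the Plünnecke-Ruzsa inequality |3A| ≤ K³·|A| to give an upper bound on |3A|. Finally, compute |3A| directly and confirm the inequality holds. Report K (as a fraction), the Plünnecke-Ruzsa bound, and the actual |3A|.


|A| = 6.
Step 1: Compute A + A by enumerating all 36 pairs.
A + A = {-6, -5, -4, -2, -1, 2, 3, 4, 5, 6, 8, 9, 10, 12, 13, 14, 15, 16}, so |A + A| = 18.
Step 2: Doubling constant K = |A + A|/|A| = 18/6 = 18/6 ≈ 3.0000.
Step 3: Plünnecke-Ruzsa gives |3A| ≤ K³·|A| = (3.0000)³ · 6 ≈ 162.0000.
Step 4: Compute 3A = A + A + A directly by enumerating all triples (a,b,c) ∈ A³; |3A| = 33.
Step 5: Check 33 ≤ 162.0000? Yes ✓.

K = 18/6, Plünnecke-Ruzsa bound K³|A| ≈ 162.0000, |3A| = 33, inequality holds.


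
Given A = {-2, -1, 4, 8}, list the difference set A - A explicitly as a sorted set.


A - A = {a - a' : a, a' ∈ A}.
Compute a - a' for each ordered pair (a, a'):
a = -2: -2--2=0, -2--1=-1, -2-4=-6, -2-8=-10
a = -1: -1--2=1, -1--1=0, -1-4=-5, -1-8=-9
a = 4: 4--2=6, 4--1=5, 4-4=0, 4-8=-4
a = 8: 8--2=10, 8--1=9, 8-4=4, 8-8=0
Collecting distinct values (and noting 0 appears from a-a):
A - A = {-10, -9, -6, -5, -4, -1, 0, 1, 4, 5, 6, 9, 10}
|A - A| = 13

A - A = {-10, -9, -6, -5, -4, -1, 0, 1, 4, 5, 6, 9, 10}


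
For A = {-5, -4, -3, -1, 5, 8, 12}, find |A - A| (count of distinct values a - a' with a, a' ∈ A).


A - A = {a - a' : a, a' ∈ A}; |A| = 7.
Bounds: 2|A|-1 ≤ |A - A| ≤ |A|² - |A| + 1, i.e. 13 ≤ |A - A| ≤ 43.
Note: 0 ∈ A - A always (from a - a). The set is symmetric: if d ∈ A - A then -d ∈ A - A.
Enumerate nonzero differences d = a - a' with a > a' (then include -d):
Positive differences: {1, 2, 3, 4, 6, 7, 8, 9, 10, 11, 12, 13, 15, 16, 17}
Full difference set: {0} ∪ (positive diffs) ∪ (negative diffs).
|A - A| = 1 + 2·15 = 31 (matches direct enumeration: 31).

|A - A| = 31


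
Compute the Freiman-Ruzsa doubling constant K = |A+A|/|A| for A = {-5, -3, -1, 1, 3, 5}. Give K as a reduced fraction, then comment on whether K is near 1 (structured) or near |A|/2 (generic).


|A| = 6.
Compute A + A by enumerating all 36 pairs.
A + A = {-10, -8, -6, -4, -2, 0, 2, 4, 6, 8, 10}, so |A + A| = 11.
K = |A + A| / |A| = 11/6 (already in lowest terms) ≈ 1.8333.
Reference: AP of size 6 gives K = 11/6 ≈ 1.8333; a fully generic set of size 6 gives K ≈ 3.5000.

|A| = 6, |A + A| = 11, K = 11/6.


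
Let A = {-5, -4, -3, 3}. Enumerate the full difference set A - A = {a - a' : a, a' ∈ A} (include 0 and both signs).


A - A = {a - a' : a, a' ∈ A}.
Compute a - a' for each ordered pair (a, a'):
a = -5: -5--5=0, -5--4=-1, -5--3=-2, -5-3=-8
a = -4: -4--5=1, -4--4=0, -4--3=-1, -4-3=-7
a = -3: -3--5=2, -3--4=1, -3--3=0, -3-3=-6
a = 3: 3--5=8, 3--4=7, 3--3=6, 3-3=0
Collecting distinct values (and noting 0 appears from a-a):
A - A = {-8, -7, -6, -2, -1, 0, 1, 2, 6, 7, 8}
|A - A| = 11

A - A = {-8, -7, -6, -2, -1, 0, 1, 2, 6, 7, 8}


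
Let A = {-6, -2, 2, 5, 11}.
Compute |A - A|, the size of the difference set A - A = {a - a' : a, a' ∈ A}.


A - A = {a - a' : a, a' ∈ A}; |A| = 5.
Bounds: 2|A|-1 ≤ |A - A| ≤ |A|² - |A| + 1, i.e. 9 ≤ |A - A| ≤ 21.
Note: 0 ∈ A - A always (from a - a). The set is symmetric: if d ∈ A - A then -d ∈ A - A.
Enumerate nonzero differences d = a - a' with a > a' (then include -d):
Positive differences: {3, 4, 6, 7, 8, 9, 11, 13, 17}
Full difference set: {0} ∪ (positive diffs) ∪ (negative diffs).
|A - A| = 1 + 2·9 = 19 (matches direct enumeration: 19).

|A - A| = 19


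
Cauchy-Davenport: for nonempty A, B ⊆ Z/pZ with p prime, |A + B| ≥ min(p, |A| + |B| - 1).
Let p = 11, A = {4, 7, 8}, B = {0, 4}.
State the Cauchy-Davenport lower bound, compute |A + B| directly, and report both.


Cauchy-Davenport: |A + B| ≥ min(p, |A| + |B| - 1) for A, B nonempty in Z/pZ.
|A| = 3, |B| = 2, p = 11.
CD lower bound = min(11, 3 + 2 - 1) = min(11, 4) = 4.
Compute A + B mod 11 directly:
a = 4: 4+0=4, 4+4=8
a = 7: 7+0=7, 7+4=0
a = 8: 8+0=8, 8+4=1
A + B = {0, 1, 4, 7, 8}, so |A + B| = 5.
Verify: 5 ≥ 4? Yes ✓.

CD lower bound = 4, actual |A + B| = 5.


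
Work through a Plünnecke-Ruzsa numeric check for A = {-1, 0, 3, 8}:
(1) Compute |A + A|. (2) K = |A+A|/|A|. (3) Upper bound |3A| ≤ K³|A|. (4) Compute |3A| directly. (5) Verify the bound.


|A| = 4.
Step 1: Compute A + A by enumerating all 16 pairs.
A + A = {-2, -1, 0, 2, 3, 6, 7, 8, 11, 16}, so |A + A| = 10.
Step 2: Doubling constant K = |A + A|/|A| = 10/4 = 10/4 ≈ 2.5000.
Step 3: Plünnecke-Ruzsa gives |3A| ≤ K³·|A| = (2.5000)³ · 4 ≈ 62.5000.
Step 4: Compute 3A = A + A + A directly by enumerating all triples (a,b,c) ∈ A³; |3A| = 19.
Step 5: Check 19 ≤ 62.5000? Yes ✓.

K = 10/4, Plünnecke-Ruzsa bound K³|A| ≈ 62.5000, |3A| = 19, inequality holds.


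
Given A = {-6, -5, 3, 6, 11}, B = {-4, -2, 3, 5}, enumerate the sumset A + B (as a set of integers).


A + B = {a + b : a ∈ A, b ∈ B}.
Enumerate all |A|·|B| = 5·4 = 20 pairs (a, b) and collect distinct sums.
a = -6: -6+-4=-10, -6+-2=-8, -6+3=-3, -6+5=-1
a = -5: -5+-4=-9, -5+-2=-7, -5+3=-2, -5+5=0
a = 3: 3+-4=-1, 3+-2=1, 3+3=6, 3+5=8
a = 6: 6+-4=2, 6+-2=4, 6+3=9, 6+5=11
a = 11: 11+-4=7, 11+-2=9, 11+3=14, 11+5=16
Collecting distinct sums: A + B = {-10, -9, -8, -7, -3, -2, -1, 0, 1, 2, 4, 6, 7, 8, 9, 11, 14, 16}
|A + B| = 18

A + B = {-10, -9, -8, -7, -3, -2, -1, 0, 1, 2, 4, 6, 7, 8, 9, 11, 14, 16}


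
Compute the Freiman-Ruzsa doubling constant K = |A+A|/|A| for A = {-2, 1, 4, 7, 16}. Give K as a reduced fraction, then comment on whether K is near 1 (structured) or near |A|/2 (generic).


|A| = 5.
Compute A + A by enumerating all 25 pairs.
A + A = {-4, -1, 2, 5, 8, 11, 14, 17, 20, 23, 32}, so |A + A| = 11.
K = |A + A| / |A| = 11/5 (already in lowest terms) ≈ 2.2000.
Reference: AP of size 5 gives K = 9/5 ≈ 1.8000; a fully generic set of size 5 gives K ≈ 3.0000.

|A| = 5, |A + A| = 11, K = 11/5.


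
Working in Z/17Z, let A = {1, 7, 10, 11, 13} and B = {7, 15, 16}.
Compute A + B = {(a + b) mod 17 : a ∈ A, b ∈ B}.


Work in Z/17Z: reduce every sum a + b modulo 17.
Enumerate all 15 pairs:
a = 1: 1+7=8, 1+15=16, 1+16=0
a = 7: 7+7=14, 7+15=5, 7+16=6
a = 10: 10+7=0, 10+15=8, 10+16=9
a = 11: 11+7=1, 11+15=9, 11+16=10
a = 13: 13+7=3, 13+15=11, 13+16=12
Distinct residues collected: {0, 1, 3, 5, 6, 8, 9, 10, 11, 12, 14, 16}
|A + B| = 12 (out of 17 total residues).

A + B = {0, 1, 3, 5, 6, 8, 9, 10, 11, 12, 14, 16}


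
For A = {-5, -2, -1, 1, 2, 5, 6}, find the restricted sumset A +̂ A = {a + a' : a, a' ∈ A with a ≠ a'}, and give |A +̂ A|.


Restricted sumset: A +̂ A = {a + a' : a ∈ A, a' ∈ A, a ≠ a'}.
Equivalently, take A + A and drop any sum 2a that is achievable ONLY as a + a for a ∈ A (i.e. sums representable only with equal summands).
Enumerate pairs (a, a') with a < a' (symmetric, so each unordered pair gives one sum; this covers all a ≠ a'):
  -5 + -2 = -7
  -5 + -1 = -6
  -5 + 1 = -4
  -5 + 2 = -3
  -5 + 5 = 0
  -5 + 6 = 1
  -2 + -1 = -3
  -2 + 1 = -1
  -2 + 2 = 0
  -2 + 5 = 3
  -2 + 6 = 4
  -1 + 1 = 0
  -1 + 2 = 1
  -1 + 5 = 4
  -1 + 6 = 5
  1 + 2 = 3
  1 + 5 = 6
  1 + 6 = 7
  2 + 5 = 7
  2 + 6 = 8
  5 + 6 = 11
Collected distinct sums: {-7, -6, -4, -3, -1, 0, 1, 3, 4, 5, 6, 7, 8, 11}
|A +̂ A| = 14
(Reference bound: |A +̂ A| ≥ 2|A| - 3 for |A| ≥ 2, with |A| = 7 giving ≥ 11.)

|A +̂ A| = 14


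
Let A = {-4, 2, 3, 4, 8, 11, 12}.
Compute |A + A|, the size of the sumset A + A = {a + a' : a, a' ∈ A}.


A + A = {a + a' : a, a' ∈ A}; |A| = 7.
General bounds: 2|A| - 1 ≤ |A + A| ≤ |A|(|A|+1)/2, i.e. 13 ≤ |A + A| ≤ 28.
Lower bound 2|A|-1 is attained iff A is an arithmetic progression.
Enumerate sums a + a' for a ≤ a' (symmetric, so this suffices):
a = -4: -4+-4=-8, -4+2=-2, -4+3=-1, -4+4=0, -4+8=4, -4+11=7, -4+12=8
a = 2: 2+2=4, 2+3=5, 2+4=6, 2+8=10, 2+11=13, 2+12=14
a = 3: 3+3=6, 3+4=7, 3+8=11, 3+11=14, 3+12=15
a = 4: 4+4=8, 4+8=12, 4+11=15, 4+12=16
a = 8: 8+8=16, 8+11=19, 8+12=20
a = 11: 11+11=22, 11+12=23
a = 12: 12+12=24
Distinct sums: {-8, -2, -1, 0, 4, 5, 6, 7, 8, 10, 11, 12, 13, 14, 15, 16, 19, 20, 22, 23, 24}
|A + A| = 21

|A + A| = 21


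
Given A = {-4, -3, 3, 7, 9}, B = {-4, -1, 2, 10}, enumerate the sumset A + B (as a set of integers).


A + B = {a + b : a ∈ A, b ∈ B}.
Enumerate all |A|·|B| = 5·4 = 20 pairs (a, b) and collect distinct sums.
a = -4: -4+-4=-8, -4+-1=-5, -4+2=-2, -4+10=6
a = -3: -3+-4=-7, -3+-1=-4, -3+2=-1, -3+10=7
a = 3: 3+-4=-1, 3+-1=2, 3+2=5, 3+10=13
a = 7: 7+-4=3, 7+-1=6, 7+2=9, 7+10=17
a = 9: 9+-4=5, 9+-1=8, 9+2=11, 9+10=19
Collecting distinct sums: A + B = {-8, -7, -5, -4, -2, -1, 2, 3, 5, 6, 7, 8, 9, 11, 13, 17, 19}
|A + B| = 17

A + B = {-8, -7, -5, -4, -2, -1, 2, 3, 5, 6, 7, 8, 9, 11, 13, 17, 19}


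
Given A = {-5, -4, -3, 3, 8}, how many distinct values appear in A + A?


A + A = {a + a' : a, a' ∈ A}; |A| = 5.
General bounds: 2|A| - 1 ≤ |A + A| ≤ |A|(|A|+1)/2, i.e. 9 ≤ |A + A| ≤ 15.
Lower bound 2|A|-1 is attained iff A is an arithmetic progression.
Enumerate sums a + a' for a ≤ a' (symmetric, so this suffices):
a = -5: -5+-5=-10, -5+-4=-9, -5+-3=-8, -5+3=-2, -5+8=3
a = -4: -4+-4=-8, -4+-3=-7, -4+3=-1, -4+8=4
a = -3: -3+-3=-6, -3+3=0, -3+8=5
a = 3: 3+3=6, 3+8=11
a = 8: 8+8=16
Distinct sums: {-10, -9, -8, -7, -6, -2, -1, 0, 3, 4, 5, 6, 11, 16}
|A + A| = 14

|A + A| = 14


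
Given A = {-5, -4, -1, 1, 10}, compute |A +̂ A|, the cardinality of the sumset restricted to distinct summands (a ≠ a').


Restricted sumset: A +̂ A = {a + a' : a ∈ A, a' ∈ A, a ≠ a'}.
Equivalently, take A + A and drop any sum 2a that is achievable ONLY as a + a for a ∈ A (i.e. sums representable only with equal summands).
Enumerate pairs (a, a') with a < a' (symmetric, so each unordered pair gives one sum; this covers all a ≠ a'):
  -5 + -4 = -9
  -5 + -1 = -6
  -5 + 1 = -4
  -5 + 10 = 5
  -4 + -1 = -5
  -4 + 1 = -3
  -4 + 10 = 6
  -1 + 1 = 0
  -1 + 10 = 9
  1 + 10 = 11
Collected distinct sums: {-9, -6, -5, -4, -3, 0, 5, 6, 9, 11}
|A +̂ A| = 10
(Reference bound: |A +̂ A| ≥ 2|A| - 3 for |A| ≥ 2, with |A| = 5 giving ≥ 7.)

|A +̂ A| = 10


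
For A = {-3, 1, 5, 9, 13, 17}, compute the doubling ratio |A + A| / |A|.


|A| = 6.
Compute A + A by enumerating all 36 pairs.
A + A = {-6, -2, 2, 6, 10, 14, 18, 22, 26, 30, 34}, so |A + A| = 11.
K = |A + A| / |A| = 11/6 (already in lowest terms) ≈ 1.8333.
Reference: AP of size 6 gives K = 11/6 ≈ 1.8333; a fully generic set of size 6 gives K ≈ 3.5000.

|A| = 6, |A + A| = 11, K = 11/6.


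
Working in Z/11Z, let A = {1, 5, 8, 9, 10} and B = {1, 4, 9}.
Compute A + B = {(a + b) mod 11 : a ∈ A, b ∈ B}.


Work in Z/11Z: reduce every sum a + b modulo 11.
Enumerate all 15 pairs:
a = 1: 1+1=2, 1+4=5, 1+9=10
a = 5: 5+1=6, 5+4=9, 5+9=3
a = 8: 8+1=9, 8+4=1, 8+9=6
a = 9: 9+1=10, 9+4=2, 9+9=7
a = 10: 10+1=0, 10+4=3, 10+9=8
Distinct residues collected: {0, 1, 2, 3, 5, 6, 7, 8, 9, 10}
|A + B| = 10 (out of 11 total residues).

A + B = {0, 1, 2, 3, 5, 6, 7, 8, 9, 10}


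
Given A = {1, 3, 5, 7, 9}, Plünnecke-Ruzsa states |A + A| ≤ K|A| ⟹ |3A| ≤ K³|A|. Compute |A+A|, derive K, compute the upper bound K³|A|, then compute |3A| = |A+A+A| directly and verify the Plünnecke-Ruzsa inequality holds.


|A| = 5.
Step 1: Compute A + A by enumerating all 25 pairs.
A + A = {2, 4, 6, 8, 10, 12, 14, 16, 18}, so |A + A| = 9.
Step 2: Doubling constant K = |A + A|/|A| = 9/5 = 9/5 ≈ 1.8000.
Step 3: Plünnecke-Ruzsa gives |3A| ≤ K³·|A| = (1.8000)³ · 5 ≈ 29.1600.
Step 4: Compute 3A = A + A + A directly by enumerating all triples (a,b,c) ∈ A³; |3A| = 13.
Step 5: Check 13 ≤ 29.1600? Yes ✓.

K = 9/5, Plünnecke-Ruzsa bound K³|A| ≈ 29.1600, |3A| = 13, inequality holds.


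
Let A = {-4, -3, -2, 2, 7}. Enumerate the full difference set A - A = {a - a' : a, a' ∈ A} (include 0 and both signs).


A - A = {a - a' : a, a' ∈ A}.
Compute a - a' for each ordered pair (a, a'):
a = -4: -4--4=0, -4--3=-1, -4--2=-2, -4-2=-6, -4-7=-11
a = -3: -3--4=1, -3--3=0, -3--2=-1, -3-2=-5, -3-7=-10
a = -2: -2--4=2, -2--3=1, -2--2=0, -2-2=-4, -2-7=-9
a = 2: 2--4=6, 2--3=5, 2--2=4, 2-2=0, 2-7=-5
a = 7: 7--4=11, 7--3=10, 7--2=9, 7-2=5, 7-7=0
Collecting distinct values (and noting 0 appears from a-a):
A - A = {-11, -10, -9, -6, -5, -4, -2, -1, 0, 1, 2, 4, 5, 6, 9, 10, 11}
|A - A| = 17

A - A = {-11, -10, -9, -6, -5, -4, -2, -1, 0, 1, 2, 4, 5, 6, 9, 10, 11}


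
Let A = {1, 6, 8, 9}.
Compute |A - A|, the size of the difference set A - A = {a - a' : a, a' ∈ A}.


A - A = {a - a' : a, a' ∈ A}; |A| = 4.
Bounds: 2|A|-1 ≤ |A - A| ≤ |A|² - |A| + 1, i.e. 7 ≤ |A - A| ≤ 13.
Note: 0 ∈ A - A always (from a - a). The set is symmetric: if d ∈ A - A then -d ∈ A - A.
Enumerate nonzero differences d = a - a' with a > a' (then include -d):
Positive differences: {1, 2, 3, 5, 7, 8}
Full difference set: {0} ∪ (positive diffs) ∪ (negative diffs).
|A - A| = 1 + 2·6 = 13 (matches direct enumeration: 13).

|A - A| = 13


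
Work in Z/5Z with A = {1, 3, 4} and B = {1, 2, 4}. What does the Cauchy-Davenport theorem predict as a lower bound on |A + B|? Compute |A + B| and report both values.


Cauchy-Davenport: |A + B| ≥ min(p, |A| + |B| - 1) for A, B nonempty in Z/pZ.
|A| = 3, |B| = 3, p = 5.
CD lower bound = min(5, 3 + 3 - 1) = min(5, 5) = 5.
Compute A + B mod 5 directly:
a = 1: 1+1=2, 1+2=3, 1+4=0
a = 3: 3+1=4, 3+2=0, 3+4=2
a = 4: 4+1=0, 4+2=1, 4+4=3
A + B = {0, 1, 2, 3, 4}, so |A + B| = 5.
Verify: 5 ≥ 5? Yes ✓.

CD lower bound = 5, actual |A + B| = 5.


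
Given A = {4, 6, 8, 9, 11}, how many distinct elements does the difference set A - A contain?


A - A = {a - a' : a, a' ∈ A}; |A| = 5.
Bounds: 2|A|-1 ≤ |A - A| ≤ |A|² - |A| + 1, i.e. 9 ≤ |A - A| ≤ 21.
Note: 0 ∈ A - A always (from a - a). The set is symmetric: if d ∈ A - A then -d ∈ A - A.
Enumerate nonzero differences d = a - a' with a > a' (then include -d):
Positive differences: {1, 2, 3, 4, 5, 7}
Full difference set: {0} ∪ (positive diffs) ∪ (negative diffs).
|A - A| = 1 + 2·6 = 13 (matches direct enumeration: 13).

|A - A| = 13


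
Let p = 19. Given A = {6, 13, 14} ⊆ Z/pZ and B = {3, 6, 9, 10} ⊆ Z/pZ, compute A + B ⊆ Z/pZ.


Work in Z/19Z: reduce every sum a + b modulo 19.
Enumerate all 12 pairs:
a = 6: 6+3=9, 6+6=12, 6+9=15, 6+10=16
a = 13: 13+3=16, 13+6=0, 13+9=3, 13+10=4
a = 14: 14+3=17, 14+6=1, 14+9=4, 14+10=5
Distinct residues collected: {0, 1, 3, 4, 5, 9, 12, 15, 16, 17}
|A + B| = 10 (out of 19 total residues).

A + B = {0, 1, 3, 4, 5, 9, 12, 15, 16, 17}


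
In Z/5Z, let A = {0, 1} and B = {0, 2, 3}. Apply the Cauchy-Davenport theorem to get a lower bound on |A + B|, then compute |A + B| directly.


Cauchy-Davenport: |A + B| ≥ min(p, |A| + |B| - 1) for A, B nonempty in Z/pZ.
|A| = 2, |B| = 3, p = 5.
CD lower bound = min(5, 2 + 3 - 1) = min(5, 4) = 4.
Compute A + B mod 5 directly:
a = 0: 0+0=0, 0+2=2, 0+3=3
a = 1: 1+0=1, 1+2=3, 1+3=4
A + B = {0, 1, 2, 3, 4}, so |A + B| = 5.
Verify: 5 ≥ 4? Yes ✓.

CD lower bound = 4, actual |A + B| = 5.


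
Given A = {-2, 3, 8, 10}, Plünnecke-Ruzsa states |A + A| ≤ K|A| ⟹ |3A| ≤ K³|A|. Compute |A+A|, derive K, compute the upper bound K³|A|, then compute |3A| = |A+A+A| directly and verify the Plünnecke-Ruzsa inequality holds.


|A| = 4.
Step 1: Compute A + A by enumerating all 16 pairs.
A + A = {-4, 1, 6, 8, 11, 13, 16, 18, 20}, so |A + A| = 9.
Step 2: Doubling constant K = |A + A|/|A| = 9/4 = 9/4 ≈ 2.2500.
Step 3: Plünnecke-Ruzsa gives |3A| ≤ K³·|A| = (2.2500)³ · 4 ≈ 45.5625.
Step 4: Compute 3A = A + A + A directly by enumerating all triples (a,b,c) ∈ A³; |3A| = 16.
Step 5: Check 16 ≤ 45.5625? Yes ✓.

K = 9/4, Plünnecke-Ruzsa bound K³|A| ≈ 45.5625, |3A| = 16, inequality holds.


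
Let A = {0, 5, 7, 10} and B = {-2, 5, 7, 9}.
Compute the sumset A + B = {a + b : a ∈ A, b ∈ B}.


A + B = {a + b : a ∈ A, b ∈ B}.
Enumerate all |A|·|B| = 4·4 = 16 pairs (a, b) and collect distinct sums.
a = 0: 0+-2=-2, 0+5=5, 0+7=7, 0+9=9
a = 5: 5+-2=3, 5+5=10, 5+7=12, 5+9=14
a = 7: 7+-2=5, 7+5=12, 7+7=14, 7+9=16
a = 10: 10+-2=8, 10+5=15, 10+7=17, 10+9=19
Collecting distinct sums: A + B = {-2, 3, 5, 7, 8, 9, 10, 12, 14, 15, 16, 17, 19}
|A + B| = 13

A + B = {-2, 3, 5, 7, 8, 9, 10, 12, 14, 15, 16, 17, 19}


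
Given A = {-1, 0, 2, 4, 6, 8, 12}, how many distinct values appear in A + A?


A + A = {a + a' : a, a' ∈ A}; |A| = 7.
General bounds: 2|A| - 1 ≤ |A + A| ≤ |A|(|A|+1)/2, i.e. 13 ≤ |A + A| ≤ 28.
Lower bound 2|A|-1 is attained iff A is an arithmetic progression.
Enumerate sums a + a' for a ≤ a' (symmetric, so this suffices):
a = -1: -1+-1=-2, -1+0=-1, -1+2=1, -1+4=3, -1+6=5, -1+8=7, -1+12=11
a = 0: 0+0=0, 0+2=2, 0+4=4, 0+6=6, 0+8=8, 0+12=12
a = 2: 2+2=4, 2+4=6, 2+6=8, 2+8=10, 2+12=14
a = 4: 4+4=8, 4+6=10, 4+8=12, 4+12=16
a = 6: 6+6=12, 6+8=14, 6+12=18
a = 8: 8+8=16, 8+12=20
a = 12: 12+12=24
Distinct sums: {-2, -1, 0, 1, 2, 3, 4, 5, 6, 7, 8, 10, 11, 12, 14, 16, 18, 20, 24}
|A + A| = 19

|A + A| = 19
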